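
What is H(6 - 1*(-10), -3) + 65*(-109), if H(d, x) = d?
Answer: -7069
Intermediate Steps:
H(6 - 1*(-10), -3) + 65*(-109) = (6 - 1*(-10)) + 65*(-109) = (6 + 10) - 7085 = 16 - 7085 = -7069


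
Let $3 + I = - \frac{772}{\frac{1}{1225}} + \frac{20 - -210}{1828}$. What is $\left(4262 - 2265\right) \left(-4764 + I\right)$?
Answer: $- \frac{1734847265831}{914} \approx -1.8981 \cdot 10^{9}$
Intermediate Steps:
$I = - \frac{864372427}{914}$ ($I = -3 + \left(- \frac{772}{\frac{1}{1225}} + \frac{20 - -210}{1828}\right) = -3 - \left(945700 - \left(20 + 210\right) \frac{1}{1828}\right) = -3 + \left(\left(-772\right) 1225 + 230 \cdot \frac{1}{1828}\right) = -3 + \left(-945700 + \frac{115}{914}\right) = -3 - \frac{864369685}{914} = - \frac{864372427}{914} \approx -9.457 \cdot 10^{5}$)
$\left(4262 - 2265\right) \left(-4764 + I\right) = \left(4262 - 2265\right) \left(-4764 - \frac{864372427}{914}\right) = 1997 \left(- \frac{868726723}{914}\right) = - \frac{1734847265831}{914}$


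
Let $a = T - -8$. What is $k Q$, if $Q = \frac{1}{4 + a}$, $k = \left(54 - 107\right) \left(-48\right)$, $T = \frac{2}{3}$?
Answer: $\frac{3816}{19} \approx 200.84$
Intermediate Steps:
$T = \frac{2}{3}$ ($T = 2 \cdot \frac{1}{3} = \frac{2}{3} \approx 0.66667$)
$a = \frac{26}{3}$ ($a = \frac{2}{3} - -8 = \frac{2}{3} + 8 = \frac{26}{3} \approx 8.6667$)
$k = 2544$ ($k = \left(-53\right) \left(-48\right) = 2544$)
$Q = \frac{3}{38}$ ($Q = \frac{1}{4 + \frac{26}{3}} = \frac{1}{\frac{38}{3}} = \frac{3}{38} \approx 0.078947$)
$k Q = 2544 \cdot \frac{3}{38} = \frac{3816}{19}$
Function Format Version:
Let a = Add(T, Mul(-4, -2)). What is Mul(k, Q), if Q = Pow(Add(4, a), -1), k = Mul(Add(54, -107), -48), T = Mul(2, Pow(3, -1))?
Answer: Rational(3816, 19) ≈ 200.84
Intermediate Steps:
T = Rational(2, 3) (T = Mul(2, Rational(1, 3)) = Rational(2, 3) ≈ 0.66667)
a = Rational(26, 3) (a = Add(Rational(2, 3), Mul(-4, -2)) = Add(Rational(2, 3), 8) = Rational(26, 3) ≈ 8.6667)
k = 2544 (k = Mul(-53, -48) = 2544)
Q = Rational(3, 38) (Q = Pow(Add(4, Rational(26, 3)), -1) = Pow(Rational(38, 3), -1) = Rational(3, 38) ≈ 0.078947)
Mul(k, Q) = Mul(2544, Rational(3, 38)) = Rational(3816, 19)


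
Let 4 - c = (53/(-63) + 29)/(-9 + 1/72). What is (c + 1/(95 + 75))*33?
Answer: 181397337/769930 ≈ 235.60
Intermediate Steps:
c = 32308/4529 (c = 4 - (53/(-63) + 29)/(-9 + 1/72) = 4 - (53*(-1/63) + 29)/(-9 + 1/72) = 4 - (-53/63 + 29)/(-647/72) = 4 - 1774*(-72)/(63*647) = 4 - 1*(-14192/4529) = 4 + 14192/4529 = 32308/4529 ≈ 7.1336)
(c + 1/(95 + 75))*33 = (32308/4529 + 1/(95 + 75))*33 = (32308/4529 + 1/170)*33 = (5496889/769930)*33 = 181397337/769930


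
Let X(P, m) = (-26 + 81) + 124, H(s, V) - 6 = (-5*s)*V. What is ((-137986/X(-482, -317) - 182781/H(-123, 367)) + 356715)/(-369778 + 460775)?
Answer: 1597879745610/408498363577 ≈ 3.9116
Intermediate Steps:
H(s, V) = 6 - 5*V*s (H(s, V) = 6 + (-5*s)*V = 6 - 5*V*s)
X(P, m) = 179 (X(P, m) = 55 + 124 = 179)
((-137986/X(-482, -317) - 182781/H(-123, 367)) + 356715)/(-369778 + 460775) = ((-137986/179 - 182781/(6 - 5*367*(-123))) + 356715)/(-369778 + 460775) = ((-137986*1/179 - 182781/(6 + 225705)) + 356715)/90997 = ((-137986/179 - 182781/225711) + 356715)*(1/90997) = ((-137986/179 - 182781*1/225711) + 356715)*(1/90997) = ((-137986/179 - 20309/25079) + 356715)*(1/90997) = (-3464186205/4489141 + 356715)*(1/90997) = (1597879745610/4489141)*(1/90997) = 1597879745610/408498363577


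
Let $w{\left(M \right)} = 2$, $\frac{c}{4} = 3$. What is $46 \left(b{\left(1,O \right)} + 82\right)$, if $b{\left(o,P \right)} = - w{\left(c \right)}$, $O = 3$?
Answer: $3680$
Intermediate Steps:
$c = 12$ ($c = 4 \cdot 3 = 12$)
$b{\left(o,P \right)} = -2$ ($b{\left(o,P \right)} = \left(-1\right) 2 = -2$)
$46 \left(b{\left(1,O \right)} + 82\right) = 46 \left(-2 + 82\right) = 46 \cdot 80 = 3680$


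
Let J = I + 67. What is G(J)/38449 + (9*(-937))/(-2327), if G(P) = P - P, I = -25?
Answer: 8433/2327 ≈ 3.6240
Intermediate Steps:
J = 42 (J = -25 + 67 = 42)
G(P) = 0
G(J)/38449 + (9*(-937))/(-2327) = 0/38449 + (9*(-937))/(-2327) = 0*(1/38449) - 8433*(-1/2327) = 0 + 8433/2327 = 8433/2327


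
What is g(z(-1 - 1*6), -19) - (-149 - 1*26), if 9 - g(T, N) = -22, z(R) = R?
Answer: 206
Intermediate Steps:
g(T, N) = 31 (g(T, N) = 9 - 1*(-22) = 9 + 22 = 31)
g(z(-1 - 1*6), -19) - (-149 - 1*26) = 31 - (-149 - 1*26) = 31 - (-149 - 26) = 31 - 1*(-175) = 31 + 175 = 206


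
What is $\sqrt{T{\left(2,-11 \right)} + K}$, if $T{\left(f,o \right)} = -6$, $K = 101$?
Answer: $\sqrt{95} \approx 9.7468$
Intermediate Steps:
$\sqrt{T{\left(2,-11 \right)} + K} = \sqrt{-6 + 101} = \sqrt{95}$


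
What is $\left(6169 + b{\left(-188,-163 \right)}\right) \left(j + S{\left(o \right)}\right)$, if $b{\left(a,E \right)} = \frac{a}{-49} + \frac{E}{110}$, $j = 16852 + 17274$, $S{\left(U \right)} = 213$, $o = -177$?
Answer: $\frac{1142238863417}{5390} \approx 2.1192 \cdot 10^{8}$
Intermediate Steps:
$j = 34126$
$b{\left(a,E \right)} = - \frac{a}{49} + \frac{E}{110}$ ($b{\left(a,E \right)} = a \left(- \frac{1}{49}\right) + E \frac{1}{110} = - \frac{a}{49} + \frac{E}{110}$)
$\left(6169 + b{\left(-188,-163 \right)}\right) \left(j + S{\left(o \right)}\right) = \left(6169 + \left(\left(- \frac{1}{49}\right) \left(-188\right) + \frac{1}{110} \left(-163\right)\right)\right) \left(34126 + 213\right) = \left(6169 + \left(\frac{188}{49} - \frac{163}{110}\right)\right) 34339 = \left(6169 + \frac{12693}{5390}\right) 34339 = \frac{33263603}{5390} \cdot 34339 = \frac{1142238863417}{5390}$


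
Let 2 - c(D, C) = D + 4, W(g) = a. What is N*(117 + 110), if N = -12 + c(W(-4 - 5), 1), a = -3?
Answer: -2497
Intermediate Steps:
W(g) = -3
c(D, C) = -2 - D (c(D, C) = 2 - (D + 4) = 2 - (4 + D) = 2 + (-4 - D) = -2 - D)
N = -11 (N = -12 + (-2 - 1*(-3)) = -12 + (-2 + 3) = -12 + 1 = -11)
N*(117 + 110) = -11*(117 + 110) = -11*227 = -2497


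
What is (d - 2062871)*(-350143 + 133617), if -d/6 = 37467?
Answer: 495340683998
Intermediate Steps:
d = -224802 (d = -6*37467 = -224802)
(d - 2062871)*(-350143 + 133617) = (-224802 - 2062871)*(-350143 + 133617) = -2287673*(-216526) = 495340683998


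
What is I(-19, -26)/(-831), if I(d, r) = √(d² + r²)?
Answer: -√1037/831 ≈ -0.038751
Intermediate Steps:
I(-19, -26)/(-831) = √((-19)² + (-26)²)/(-831) = √(361 + 676)*(-1/831) = √1037*(-1/831) = -√1037/831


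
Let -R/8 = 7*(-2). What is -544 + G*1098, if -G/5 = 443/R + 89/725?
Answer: -186214787/8120 ≈ -22933.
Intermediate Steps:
R = 112 (R = -56*(-2) = -8*(-14) = 112)
G = -331143/16240 (G = -5*(443/112 + 89/725) = -5*331143/81200 = -331143/16240 ≈ -20.391)
-544 + G*1098 = -544 - 331143/16240*1098 = -544 - 181797507/8120 = -186214787/8120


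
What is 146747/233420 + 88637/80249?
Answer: 32465948543/18731721580 ≈ 1.7332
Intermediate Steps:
146747/233420 + 88637/80249 = 32465948543/18731721580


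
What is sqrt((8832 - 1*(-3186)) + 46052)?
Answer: sqrt(58070) ≈ 240.98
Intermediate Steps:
sqrt((8832 - 1*(-3186)) + 46052) = sqrt((8832 + 3186) + 46052) = sqrt(12018 + 46052) = sqrt(58070)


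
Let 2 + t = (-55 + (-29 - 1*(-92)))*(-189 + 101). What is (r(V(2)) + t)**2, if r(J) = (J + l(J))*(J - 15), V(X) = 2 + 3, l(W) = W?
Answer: 649636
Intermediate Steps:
V(X) = 5
r(J) = 2*J*(-15 + J) (r(J) = (J + J)*(J - 15) = (2*J)*(-15 + J) = 2*J*(-15 + J))
t = -706 (t = -2 + (-55 + (-29 - 1*(-92)))*(-189 + 101) = -2 + (-55 + (-29 + 92))*(-88) = -2 + (-55 + 63)*(-88) = -2 + 8*(-88) = -2 - 704 = -706)
(r(V(2)) + t)**2 = (2*5*(-15 + 5) - 706)**2 = (2*5*(-10) - 706)**2 = (-100 - 706)**2 = (-806)**2 = 649636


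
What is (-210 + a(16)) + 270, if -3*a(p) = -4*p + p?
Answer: 76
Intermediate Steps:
a(p) = p (a(p) = -(-4*p + p)/3 = -(-1)*p = p)
(-210 + a(16)) + 270 = (-210 + 16) + 270 = -194 + 270 = 76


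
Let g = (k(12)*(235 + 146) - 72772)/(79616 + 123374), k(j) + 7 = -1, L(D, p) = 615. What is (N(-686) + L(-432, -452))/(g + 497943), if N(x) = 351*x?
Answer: -4875231129/10107737375 ≈ -0.48233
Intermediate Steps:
k(j) = -8 (k(j) = -7 - 1 = -8)
g = -7582/20299 (g = (-8*(235 + 146) - 72772)/(79616 + 123374) = (-8*381 - 72772)/202990 = (-3048 - 72772)*(1/202990) = -75820*1/202990 = -7582/20299 ≈ -0.37352)
(N(-686) + L(-432, -452))/(g + 497943) = (351*(-686) + 615)/(-7582/20299 + 497943) = (-240786 + 615)/(10107737375/20299) = -240171*20299/10107737375 = -4875231129/10107737375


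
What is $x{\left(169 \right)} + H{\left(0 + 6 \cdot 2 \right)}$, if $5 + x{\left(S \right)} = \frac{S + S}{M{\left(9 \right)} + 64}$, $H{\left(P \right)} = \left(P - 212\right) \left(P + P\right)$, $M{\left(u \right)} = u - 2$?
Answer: $- \frac{340817}{71} \approx -4800.2$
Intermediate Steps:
$M{\left(u \right)} = -2 + u$
$H{\left(P \right)} = 2 P \left(-212 + P\right)$ ($H{\left(P \right)} = \left(-212 + P\right) 2 P = 2 P \left(-212 + P\right)$)
$x{\left(S \right)} = -5 + \frac{2 S}{71}$ ($x{\left(S \right)} = -5 + \frac{S + S}{\left(-2 + 9\right) + 64} = -5 + \frac{2 S}{7 + 64} = -5 + \frac{2 S}{71}$)
$x{\left(169 \right)} + H{\left(0 + 6 \cdot 2 \right)} = \left(-5 + \frac{2}{71} \cdot 169\right) + 2 \left(0 + 6 \cdot 2\right) \left(-212 + \left(0 + 6 \cdot 2\right)\right) = \left(-5 + \frac{338}{71}\right) + 2 \left(0 + 12\right) \left(-212 + \left(0 + 12\right)\right) = - \frac{17}{71} + 2 \cdot 12 \left(-212 + 12\right) = - \frac{17}{71} + 2 \cdot 12 \left(-200\right) = - \frac{17}{71} - 4800 = - \frac{340817}{71}$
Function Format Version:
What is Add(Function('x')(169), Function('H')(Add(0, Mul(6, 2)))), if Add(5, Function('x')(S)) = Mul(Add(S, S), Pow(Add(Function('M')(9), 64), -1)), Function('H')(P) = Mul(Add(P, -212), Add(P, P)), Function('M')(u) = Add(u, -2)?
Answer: Rational(-340817, 71) ≈ -4800.2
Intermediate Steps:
Function('M')(u) = Add(-2, u)
Function('H')(P) = Mul(2, P, Add(-212, P)) (Function('H')(P) = Mul(Add(-212, P), Mul(2, P)) = Mul(2, P, Add(-212, P)))
Function('x')(S) = Add(-5, Mul(Rational(2, 71), S)) (Function('x')(S) = Add(-5, Mul(Add(S, S), Pow(Add(Add(-2, 9), 64), -1))) = Add(-5, Mul(Mul(2, S), Pow(Add(7, 64), -1))) = Add(-5, Mul(Mul(2, S), Pow(71, -1))) = Add(-5, Mul(Mul(2, S), Rational(1, 71))) = Add(-5, Mul(Rational(2, 71), S)))
Add(Function('x')(169), Function('H')(Add(0, Mul(6, 2)))) = Add(Add(-5, Mul(Rational(2, 71), 169)), Mul(2, Add(0, Mul(6, 2)), Add(-212, Add(0, Mul(6, 2))))) = Add(Add(-5, Rational(338, 71)), Mul(2, Add(0, 12), Add(-212, Add(0, 12)))) = Add(Rational(-17, 71), Mul(2, 12, Add(-212, 12))) = Add(Rational(-17, 71), Mul(2, 12, -200)) = Add(Rational(-17, 71), -4800) = Rational(-340817, 71)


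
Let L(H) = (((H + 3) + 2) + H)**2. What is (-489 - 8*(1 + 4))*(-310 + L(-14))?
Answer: -115851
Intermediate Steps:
L(H) = (5 + 2*H)**2 (L(H) = (((3 + H) + 2) + H)**2 = ((5 + H) + H)**2 = (5 + 2*H)**2)
(-489 - 8*(1 + 4))*(-310 + L(-14)) = (-489 - 8*(1 + 4))*(-310 + (5 + 2*(-14))**2) = (-489 - 8*5)*(-310 + (5 - 28)**2) = (-489 - 40)*(-310 + (-23)**2) = -529*(-310 + 529) = -529*219 = -115851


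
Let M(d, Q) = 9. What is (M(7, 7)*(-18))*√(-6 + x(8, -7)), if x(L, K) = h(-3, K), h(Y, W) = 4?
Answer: -162*I*√2 ≈ -229.1*I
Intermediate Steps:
x(L, K) = 4
(M(7, 7)*(-18))*√(-6 + x(8, -7)) = (9*(-18))*√(-6 + 4) = -162*I*√2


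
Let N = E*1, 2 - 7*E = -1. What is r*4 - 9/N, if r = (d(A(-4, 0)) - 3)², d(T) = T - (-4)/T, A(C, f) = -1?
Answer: 235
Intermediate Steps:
E = 3/7 (E = 2/7 - ⅐*(-1) = 2/7 + ⅐ = 3/7 ≈ 0.42857)
d(T) = T + 4/T
r = 64 (r = ((-1 + 4/(-1)) - 3)² = ((-1 + 4*(-1)) - 3)² = ((-1 - 4) - 3)² = (-5 - 3)² = (-8)² = 64)
N = 3/7 (N = (3/7)*1 = 3/7 ≈ 0.42857)
r*4 - 9/N = 64*4 - 9/3/7 = 256 - 9*7/3 = 256 - 21 = 235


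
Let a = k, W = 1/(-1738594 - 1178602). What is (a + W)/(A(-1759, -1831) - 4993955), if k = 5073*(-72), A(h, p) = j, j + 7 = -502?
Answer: 1065523342177/14569830402944 ≈ 0.073132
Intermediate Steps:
j = -509 (j = -7 - 502 = -509)
A(h, p) = -509
k = -365256
W = -1/2917196 (W = 1/(-2917196) = -1/2917196 ≈ -3.4279e-7)
a = -365256
(a + W)/(A(-1759, -1831) - 4993955) = (-365256 - 1/2917196)/(-509 - 4993955) = -1065523342177/2917196/(-4994464) = -1065523342177/2917196*(-1/4994464) = 1065523342177/14569830402944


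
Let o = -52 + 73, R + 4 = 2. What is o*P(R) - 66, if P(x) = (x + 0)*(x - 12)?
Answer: 522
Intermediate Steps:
R = -2 (R = -4 + 2 = -2)
P(x) = x*(-12 + x)
o = 21
o*P(R) - 66 = 21*(-2*(-12 - 2)) - 66 = 21*(-2*(-14)) - 66 = 21*28 - 66 = 588 - 66 = 522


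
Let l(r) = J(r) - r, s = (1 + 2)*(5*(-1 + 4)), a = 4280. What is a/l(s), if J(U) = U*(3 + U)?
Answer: 856/423 ≈ 2.0236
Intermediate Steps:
s = 45 (s = 3*(5*3) = 3*15 = 45)
l(r) = -r + r*(3 + r) (l(r) = r*(3 + r) - r = -r + r*(3 + r))
a/l(s) = 4280/((45*(2 + 45))) = 4280/((45*47)) = 4280/2115 = 4280*(1/2115) = 856/423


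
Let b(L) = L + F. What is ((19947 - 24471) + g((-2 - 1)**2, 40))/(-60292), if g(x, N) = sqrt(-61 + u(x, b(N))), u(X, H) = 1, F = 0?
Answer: 1131/15073 - I*sqrt(15)/30146 ≈ 0.075035 - 0.00012847*I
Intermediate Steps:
b(L) = L (b(L) = L + 0 = L)
g(x, N) = 2*I*sqrt(15) (g(x, N) = sqrt(-61 + 1) = sqrt(-60) = 2*I*sqrt(15))
((19947 - 24471) + g((-2 - 1)**2, 40))/(-60292) = ((19947 - 24471) + 2*I*sqrt(15))/(-60292) = (-4524 + 2*I*sqrt(15))*(-1/60292) = 1131/15073 - I*sqrt(15)/30146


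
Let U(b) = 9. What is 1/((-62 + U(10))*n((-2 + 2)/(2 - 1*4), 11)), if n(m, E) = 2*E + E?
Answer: -1/1749 ≈ -0.00057176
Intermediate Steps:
n(m, E) = 3*E
1/((-62 + U(10))*n((-2 + 2)/(2 - 1*4), 11)) = 1/((-62 + 9)*(3*11)) = 1/(-53*33) = 1/(-1749) = -1/1749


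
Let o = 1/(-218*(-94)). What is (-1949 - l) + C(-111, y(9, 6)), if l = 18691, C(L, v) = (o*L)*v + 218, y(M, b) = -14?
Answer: -209243035/10246 ≈ -20422.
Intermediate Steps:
o = 1/20492 (o = -1/218*(-1/94) = 1/20492 ≈ 4.8800e-5)
C(L, v) = 218 + L*v/20492 (C(L, v) = (L/20492)*v + 218 = L*v/20492 + 218 = 218 + L*v/20492)
(-1949 - l) + C(-111, y(9, 6)) = (-1949 - 1*18691) + (218 + (1/20492)*(-111)*(-14)) = (-1949 - 18691) + (218 + 777/10246) = -20640 + 2234405/10246 = -209243035/10246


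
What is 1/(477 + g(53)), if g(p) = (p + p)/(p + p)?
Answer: 1/478 ≈ 0.0020920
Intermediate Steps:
g(p) = 1 (g(p) = (2*p)/((2*p)) = (2*p)*(1/(2*p)) = 1)
1/(477 + g(53)) = 1/(477 + 1) = 1/478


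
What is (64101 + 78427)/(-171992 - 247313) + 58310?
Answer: 1438207766/24665 ≈ 58310.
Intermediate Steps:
(64101 + 78427)/(-171992 - 247313) + 58310 = 142528/(-419305) + 58310 = 142528*(-1/419305) + 58310 = -8384/24665 + 58310 = 1438207766/24665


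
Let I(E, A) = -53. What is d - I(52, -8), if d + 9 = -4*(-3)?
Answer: 56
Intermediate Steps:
d = 3 (d = -9 - 4*(-3) = -9 + 12 = 3)
d - I(52, -8) = 3 - 1*(-53) = 3 + 53 = 56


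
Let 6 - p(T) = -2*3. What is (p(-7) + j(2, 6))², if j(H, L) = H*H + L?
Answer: 484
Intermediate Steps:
p(T) = 12 (p(T) = 6 - (-2)*3 = 6 - 1*(-6) = 6 + 6 = 12)
j(H, L) = L + H² (j(H, L) = H² + L = L + H²)
(p(-7) + j(2, 6))² = (12 + (6 + 2²))² = (12 + (6 + 4))² = (12 + 10)² = 22² = 484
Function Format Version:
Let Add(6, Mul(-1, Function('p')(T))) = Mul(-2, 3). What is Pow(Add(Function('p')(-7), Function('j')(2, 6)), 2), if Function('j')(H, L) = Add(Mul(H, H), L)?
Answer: 484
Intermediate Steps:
Function('p')(T) = 12 (Function('p')(T) = Add(6, Mul(-1, Mul(-2, 3))) = Add(6, Mul(-1, -6)) = Add(6, 6) = 12)
Function('j')(H, L) = Add(L, Pow(H, 2)) (Function('j')(H, L) = Add(Pow(H, 2), L) = Add(L, Pow(H, 2)))
Pow(Add(Function('p')(-7), Function('j')(2, 6)), 2) = Pow(Add(12, Add(6, Pow(2, 2))), 2) = Pow(Add(12, Add(6, 4)), 2) = Pow(Add(12, 10), 2) = Pow(22, 2) = 484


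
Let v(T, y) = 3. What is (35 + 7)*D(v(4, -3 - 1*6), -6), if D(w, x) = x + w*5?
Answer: 378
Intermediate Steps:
D(w, x) = x + 5*w
(35 + 7)*D(v(4, -3 - 1*6), -6) = (35 + 7)*(-6 + 5*3) = 42*(-6 + 15) = 42*9 = 378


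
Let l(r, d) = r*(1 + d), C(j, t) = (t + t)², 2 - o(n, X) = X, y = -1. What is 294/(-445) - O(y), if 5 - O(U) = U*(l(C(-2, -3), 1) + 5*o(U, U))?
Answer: -41234/445 ≈ -92.661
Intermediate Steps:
o(n, X) = 2 - X
C(j, t) = 4*t² (C(j, t) = (2*t)² = 4*t²)
O(U) = 5 - U*(82 - 5*U) (O(U) = 5 - U*((4*(-3)²)*(1 + 1) + 5*(2 - U)) = 5 - U*((4*9)*2 + (10 - 5*U)) = 5 - U*(36*2 + (10 - 5*U)) = 5 - U*(72 + (10 - 5*U)) = 5 - U*(82 - 5*U))
294/(-445) - O(y) = 294/(-445) - (5 - 82*(-1) + 5*(-1)²) = 294*(-1/445) - (5 + 82 + 5*1) = -294/445 - (5 + 82 + 5) = -294/445 - 1*92 = -294/445 - 92 = -41234/445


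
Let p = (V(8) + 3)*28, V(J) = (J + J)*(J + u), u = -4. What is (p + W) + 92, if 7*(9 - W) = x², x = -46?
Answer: 11723/7 ≈ 1674.7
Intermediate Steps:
V(J) = 2*J*(-4 + J) (V(J) = (J + J)*(J - 4) = (2*J)*(-4 + J) = 2*J*(-4 + J))
p = 1876 (p = (2*8*(-4 + 8) + 3)*28 = (2*8*4 + 3)*28 = (64 + 3)*28 = 67*28 = 1876)
W = -2053/7 (W = 9 - ⅐*(-46)² = 9 - ⅐*2116 = 9 - 2116/7 = -2053/7 ≈ -293.29)
(p + W) + 92 = (1876 - 2053/7) + 92 = 11079/7 + 92 = 11723/7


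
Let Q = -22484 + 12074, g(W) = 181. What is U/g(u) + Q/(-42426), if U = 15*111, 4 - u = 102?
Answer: 12087250/1279851 ≈ 9.4443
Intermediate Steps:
u = -98 (u = 4 - 1*102 = 4 - 102 = -98)
U = 1665
Q = -10410
U/g(u) + Q/(-42426) = 1665/181 - 10410/(-42426) = 1665*(1/181) - 10410*(-1/42426) = 1665/181 + 1735/7071 = 12087250/1279851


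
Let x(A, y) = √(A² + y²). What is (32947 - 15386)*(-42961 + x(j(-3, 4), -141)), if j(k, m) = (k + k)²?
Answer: -754438121 + 52683*√2353 ≈ -7.5188e+8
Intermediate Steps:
j(k, m) = 4*k² (j(k, m) = (2*k)² = 4*k²)
(32947 - 15386)*(-42961 + x(j(-3, 4), -141)) = (32947 - 15386)*(-42961 + √((4*(-3)²)² + (-141)²)) = 17561*(-42961 + √((4*9)² + 19881)) = 17561*(-42961 + √(36² + 19881)) = 17561*(-42961 + √(1296 + 19881)) = 17561*(-42961 + √21177) = 17561*(-42961 + 3*√2353) = -754438121 + 52683*√2353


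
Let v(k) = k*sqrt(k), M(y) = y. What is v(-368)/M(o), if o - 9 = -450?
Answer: 1472*I*sqrt(23)/441 ≈ 16.008*I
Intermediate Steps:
o = -441 (o = 9 - 450 = -441)
v(k) = k**(3/2)
v(-368)/M(o) = (-368)**(3/2)/(-441) = -1472*I*sqrt(23)*(-1/441) = 1472*I*sqrt(23)/441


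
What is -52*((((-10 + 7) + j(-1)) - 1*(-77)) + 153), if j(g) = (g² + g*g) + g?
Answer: -11856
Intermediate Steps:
j(g) = g + 2*g² (j(g) = (g² + g²) + g = 2*g² + g = g + 2*g²)
-52*((((-10 + 7) + j(-1)) - 1*(-77)) + 153) = -52*((((-10 + 7) - (1 + 2*(-1))) - 1*(-77)) + 153) = -52*(((-3 - (1 - 2)) + 77) + 153) = -52*(((-3 - 1*(-1)) + 77) + 153) = -52*(((-3 + 1) + 77) + 153) = -52*((-2 + 77) + 153) = -52*(75 + 153) = -52*228 = -11856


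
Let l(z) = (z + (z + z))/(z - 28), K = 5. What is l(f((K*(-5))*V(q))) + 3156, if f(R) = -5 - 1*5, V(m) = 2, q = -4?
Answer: 59979/19 ≈ 3156.8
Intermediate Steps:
f(R) = -10 (f(R) = -5 - 5 = -10)
l(z) = 3*z/(-28 + z) (l(z) = (z + 2*z)/(-28 + z) = (3*z)/(-28 + z) = 3*z/(-28 + z))
l(f((K*(-5))*V(q))) + 3156 = 3*(-10)/(-28 - 10) + 3156 = 3*(-10)/(-38) + 3156 = 3*(-10)*(-1/38) + 3156 = 15/19 + 3156 = 59979/19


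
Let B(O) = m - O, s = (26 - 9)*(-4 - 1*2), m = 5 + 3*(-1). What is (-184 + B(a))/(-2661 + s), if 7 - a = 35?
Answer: 154/2763 ≈ 0.055737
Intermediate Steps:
a = -28 (a = 7 - 1*35 = 7 - 35 = -28)
m = 2 (m = 5 - 3 = 2)
s = -102 (s = 17*(-4 - 2) = 17*(-6) = -102)
B(O) = 2 - O
(-184 + B(a))/(-2661 + s) = (-184 + (2 - 1*(-28)))/(-2661 - 102) = (-184 + (2 + 28))/(-2763) = (-184 + 30)*(-1/2763) = -154*(-1/2763) = 154/2763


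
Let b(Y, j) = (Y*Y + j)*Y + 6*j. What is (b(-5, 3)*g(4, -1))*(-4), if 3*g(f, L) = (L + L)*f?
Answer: -3904/3 ≈ -1301.3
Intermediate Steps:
g(f, L) = 2*L*f/3 (g(f, L) = ((L + L)*f)/3 = ((2*L)*f)/3 = (2*L*f)/3 = 2*L*f/3)
b(Y, j) = 6*j + Y*(j + Y**2) (b(Y, j) = (Y**2 + j)*Y + 6*j = (j + Y**2)*Y + 6*j = Y*(j + Y**2) + 6*j = 6*j + Y*(j + Y**2))
(b(-5, 3)*g(4, -1))*(-4) = (((-5)**3 + 6*3 - 5*3)*((2/3)*(-1)*4))*(-4) = ((-125 + 18 - 15)*(-8/3))*(-4) = -122*(-8/3)*(-4) = (976/3)*(-4) = -3904/3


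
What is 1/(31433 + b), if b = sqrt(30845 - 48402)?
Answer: 31433/988051046 - I*sqrt(17557)/988051046 ≈ 3.1813e-5 - 1.3411e-7*I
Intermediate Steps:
b = I*sqrt(17557) (b = sqrt(-17557) = I*sqrt(17557) ≈ 132.5*I)
1/(31433 + b) = 1/(31433 + I*sqrt(17557))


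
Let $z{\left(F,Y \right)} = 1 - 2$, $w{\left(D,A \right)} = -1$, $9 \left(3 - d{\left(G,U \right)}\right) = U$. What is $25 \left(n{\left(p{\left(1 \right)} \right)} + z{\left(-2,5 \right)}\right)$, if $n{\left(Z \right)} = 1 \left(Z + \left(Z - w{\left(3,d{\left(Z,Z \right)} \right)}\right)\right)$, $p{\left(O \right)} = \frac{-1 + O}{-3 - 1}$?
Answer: $0$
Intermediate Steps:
$d{\left(G,U \right)} = 3 - \frac{U}{9}$
$z{\left(F,Y \right)} = -1$
$p{\left(O \right)} = \frac{1}{4} - \frac{O}{4}$ ($p{\left(O \right)} = \frac{-1 + O}{-4} = \left(-1 + O\right) \left(- \frac{1}{4}\right) = \frac{1}{4} - \frac{O}{4}$)
$n{\left(Z \right)} = 1 + 2 Z$ ($n{\left(Z \right)} = 1 \left(Z + \left(Z - -1\right)\right) = 1 \left(Z + \left(Z + 1\right)\right) = 1 \left(Z + \left(1 + Z\right)\right) = 1 \left(1 + 2 Z\right) = 1 + 2 Z$)
$25 \left(n{\left(p{\left(1 \right)} \right)} + z{\left(-2,5 \right)}\right) = 25 \left(\left(1 + 2 \left(\frac{1}{4} - \frac{1}{4}\right)\right) - 1\right) = 25 \left(\left(1 + 2 \cdot 0\right) - 1\right) = 25 \left(\left(1 + 0\right) - 1\right) = 25 \left(1 - 1\right) = 25 \cdot 0 = 0$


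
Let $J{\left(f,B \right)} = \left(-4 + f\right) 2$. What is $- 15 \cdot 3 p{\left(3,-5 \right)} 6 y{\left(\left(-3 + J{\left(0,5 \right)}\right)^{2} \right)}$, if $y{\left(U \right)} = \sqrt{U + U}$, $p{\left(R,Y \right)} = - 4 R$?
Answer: $35640 \sqrt{2} \approx 50403.0$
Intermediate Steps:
$J{\left(f,B \right)} = -8 + 2 f$
$y{\left(U \right)} = \sqrt{2} \sqrt{U}$ ($y{\left(U \right)} = \sqrt{2 U} = \sqrt{2} \sqrt{U}$)
$- 15 \cdot 3 p{\left(3,-5 \right)} 6 y{\left(\left(-3 + J{\left(0,5 \right)}\right)^{2} \right)} = - 15 \cdot 3 \left(\left(-4\right) 3\right) 6 \sqrt{2} \sqrt{\left(-3 + \left(-8 + 2 \cdot 0\right)\right)^{2}} = - 15 \cdot 3 \left(-12\right) 6 \sqrt{2} \sqrt{\left(-3 + \left(-8 + 0\right)\right)^{2}} = - 15 \left(\left(-36\right) 6\right) \sqrt{2} \sqrt{\left(-3 - 8\right)^{2}} = \left(-15\right) \left(-216\right) \sqrt{2} \sqrt{\left(-11\right)^{2}} = 3240 \sqrt{2} \sqrt{121} = 3240 \sqrt{2} \cdot 11 = 3240 \cdot 11 \sqrt{2} = 35640 \sqrt{2}$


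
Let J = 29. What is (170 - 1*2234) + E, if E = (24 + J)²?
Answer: 745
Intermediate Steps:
E = 2809 (E = (24 + 29)² = 53² = 2809)
(170 - 1*2234) + E = (170 - 1*2234) + 2809 = (170 - 2234) + 2809 = -2064 + 2809 = 745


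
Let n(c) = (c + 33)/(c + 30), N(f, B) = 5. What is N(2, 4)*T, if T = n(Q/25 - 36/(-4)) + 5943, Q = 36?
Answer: 10015765/337 ≈ 29720.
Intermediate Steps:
n(c) = (33 + c)/(30 + c)
T = 2003153/337 (T = (33 + (36/25 - 36/(-4)))/(30 + (36/25 - 36/(-4))) + 5943 = (33 + (36*(1/25) - 36*(-¼)))/(30 + (36*(1/25) - 36*(-¼))) + 5943 = (33 + (36/25 + 9))/(30 + (36/25 + 9)) + 5943 = (33 + 261/25)/(30 + 261/25) + 5943 = (1086/25)/(1011/25) + 5943 = (25/1011)*(1086/25) + 5943 = 362/337 + 5943 = 2003153/337 ≈ 5944.1)
N(2, 4)*T = 5*(2003153/337) = 10015765/337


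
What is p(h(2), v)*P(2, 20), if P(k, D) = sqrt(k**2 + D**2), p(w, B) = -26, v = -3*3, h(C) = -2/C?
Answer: -52*sqrt(101) ≈ -522.59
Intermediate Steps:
v = -9
P(k, D) = sqrt(D**2 + k**2)
p(h(2), v)*P(2, 20) = -26*sqrt(20**2 + 2**2) = -26*sqrt(400 + 4) = -52*sqrt(101)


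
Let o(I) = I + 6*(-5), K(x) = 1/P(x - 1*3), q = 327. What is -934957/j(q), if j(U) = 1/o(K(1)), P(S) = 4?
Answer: 111259883/4 ≈ 2.7815e+7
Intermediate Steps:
K(x) = ¼ (K(x) = 1/4 = ¼)
o(I) = -30 + I (o(I) = I - 30 = -30 + I)
j(U) = -4/119 (j(U) = 1/(-30 + ¼) = 1/(-119/4) = -4/119)
-934957/j(q) = -934957/(-4/119) = -934957*(-119/4) = 111259883/4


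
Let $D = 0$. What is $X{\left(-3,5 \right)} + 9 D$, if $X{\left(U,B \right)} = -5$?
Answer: $-5$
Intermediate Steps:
$X{\left(-3,5 \right)} + 9 D = -5 + 9 \cdot 0 = -5 + 0 = -5$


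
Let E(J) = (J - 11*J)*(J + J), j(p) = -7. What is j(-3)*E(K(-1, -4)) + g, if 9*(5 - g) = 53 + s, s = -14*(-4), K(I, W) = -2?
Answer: 4976/9 ≈ 552.89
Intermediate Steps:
E(J) = -20*J² (E(J) = (-10*J)*(2*J) = -20*J²)
s = 56
g = -64/9 (g = 5 - (53 + 56)/9 = 5 - ⅑*109 = 5 - 109/9 = -64/9 ≈ -7.1111)
j(-3)*E(K(-1, -4)) + g = -(-140)*(-2)² - 64/9 = -(-140)*4 - 64/9 = -7*(-80) - 64/9 = 560 - 64/9 = 4976/9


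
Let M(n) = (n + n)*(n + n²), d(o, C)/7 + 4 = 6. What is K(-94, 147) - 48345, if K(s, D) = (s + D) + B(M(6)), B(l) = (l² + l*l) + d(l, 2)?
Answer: 459754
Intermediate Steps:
d(o, C) = 14 (d(o, C) = -28 + 7*6 = -28 + 42 = 14)
M(n) = 2*n*(n + n²) (M(n) = (2*n)*(n + n²) = 2*n*(n + n²))
B(l) = 14 + 2*l² (B(l) = (l² + l*l) + 14 = (l² + l²) + 14 = 2*l² + 14 = 14 + 2*l²)
K(s, D) = 508046 + D + s (K(s, D) = (s + D) + (14 + 2*(2*6²*(1 + 6))²) = (D + s) + (14 + 2*(2*36*7)²) = (D + s) + (14 + 2*504²) = (D + s) + (14 + 2*254016) = (D + s) + (14 + 508032) = (D + s) + 508046 = 508046 + D + s)
K(-94, 147) - 48345 = (508046 + 147 - 94) - 48345 = 508099 - 48345 = 459754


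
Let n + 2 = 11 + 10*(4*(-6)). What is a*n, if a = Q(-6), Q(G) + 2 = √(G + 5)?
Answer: 462 - 231*I ≈ 462.0 - 231.0*I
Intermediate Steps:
Q(G) = -2 + √(5 + G) (Q(G) = -2 + √(G + 5) = -2 + √(5 + G))
a = -2 + I (a = -2 + √(5 - 6) = -2 + √(-1) = -2 + I ≈ -2.0 + 1.0*I)
n = -231 (n = -2 + (11 + 10*(4*(-6))) = -2 + (11 + 10*(-24)) = -2 + (11 - 240) = -2 - 229 = -231)
a*n = (-2 + I)*(-231) = 462 - 231*I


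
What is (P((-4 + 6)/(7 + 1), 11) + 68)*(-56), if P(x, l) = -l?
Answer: -3192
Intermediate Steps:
(P((-4 + 6)/(7 + 1), 11) + 68)*(-56) = (-1*11 + 68)*(-56) = (-11 + 68)*(-56) = 57*(-56) = -3192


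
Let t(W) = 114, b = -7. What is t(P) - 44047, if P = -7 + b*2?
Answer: -43933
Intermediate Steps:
P = -21 (P = -7 - 7*2 = -7 - 14 = -21)
t(P) - 44047 = 114 - 44047 = -43933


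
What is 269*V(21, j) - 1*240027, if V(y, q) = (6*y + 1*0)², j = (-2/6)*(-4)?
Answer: 4030617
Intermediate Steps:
j = 4/3 (j = ((⅙)*(-2))*(-4) = -⅓*(-4) = 4/3 ≈ 1.3333)
V(y, q) = 36*y² (V(y, q) = (6*y + 0)² = (6*y)² = 36*y²)
269*V(21, j) - 1*240027 = 269*(36*21²) - 1*240027 = 269*(36*441) - 240027 = 269*15876 - 240027 = 4270644 - 240027 = 4030617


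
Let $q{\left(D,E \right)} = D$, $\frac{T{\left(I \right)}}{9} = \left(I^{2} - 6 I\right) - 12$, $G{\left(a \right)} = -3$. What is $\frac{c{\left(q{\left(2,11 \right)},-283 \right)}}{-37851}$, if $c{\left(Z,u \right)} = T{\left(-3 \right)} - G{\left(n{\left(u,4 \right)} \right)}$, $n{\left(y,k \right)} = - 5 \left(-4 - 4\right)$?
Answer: $- \frac{46}{12617} \approx -0.0036459$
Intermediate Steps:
$n{\left(y,k \right)} = 40$ ($n{\left(y,k \right)} = \left(-5\right) \left(-8\right) = 40$)
$T{\left(I \right)} = -108 - 54 I + 9 I^{2}$ ($T{\left(I \right)} = 9 \left(\left(I^{2} - 6 I\right) - 12\right) = 9 \left(-12 + I^{2} - 6 I\right) = -108 - 54 I + 9 I^{2}$)
$c{\left(Z,u \right)} = 138$ ($c{\left(Z,u \right)} = \left(-108 - -162 + 9 \left(-3\right)^{2}\right) - -3 = \left(-108 + 162 + 9 \cdot 9\right) + 3 = \left(-108 + 162 + 81\right) + 3 = 135 + 3 = 138$)
$\frac{c{\left(q{\left(2,11 \right)},-283 \right)}}{-37851} = \frac{138}{-37851} = 138 \left(- \frac{1}{37851}\right) = - \frac{46}{12617}$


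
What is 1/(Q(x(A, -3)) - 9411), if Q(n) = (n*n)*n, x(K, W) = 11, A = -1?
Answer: -1/8080 ≈ -0.00012376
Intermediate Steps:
Q(n) = n³ (Q(n) = n²*n = n³)
1/(Q(x(A, -3)) - 9411) = 1/(11³ - 9411) = 1/(1331 - 9411) = 1/(-8080) = -1/8080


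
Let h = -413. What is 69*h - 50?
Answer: -28547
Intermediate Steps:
69*h - 50 = 69*(-413) - 50 = -28497 - 50 = -28547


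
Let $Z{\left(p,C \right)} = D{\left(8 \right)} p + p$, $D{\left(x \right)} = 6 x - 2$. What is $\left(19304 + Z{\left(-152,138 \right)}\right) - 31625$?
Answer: $-19465$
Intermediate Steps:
$D{\left(x \right)} = -2 + 6 x$
$Z{\left(p,C \right)} = 47 p$ ($Z{\left(p,C \right)} = \left(-2 + 6 \cdot 8\right) p + p = \left(-2 + 48\right) p + p = 46 p + p = 47 p$)
$\left(19304 + Z{\left(-152,138 \right)}\right) - 31625 = \left(19304 + 47 \left(-152\right)\right) - 31625 = \left(19304 - 7144\right) - 31625 = 12160 - 31625 = -19465$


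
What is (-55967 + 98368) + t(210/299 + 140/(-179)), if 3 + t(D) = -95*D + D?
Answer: 2269584738/53521 ≈ 42406.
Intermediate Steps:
t(D) = -3 - 94*D (t(D) = -3 + (-95*D + D) = -3 - 94*D)
(-55967 + 98368) + t(210/299 + 140/(-179)) = (-55967 + 98368) + (-3 - 94*(210/299 + 140/(-179))) = 42401 + (-3 - 94*(210*(1/299) + 140*(-1/179))) = 42401 + (-3 - 94*(210/299 - 140/179)) = 42401 + (-3 - 94*(-4270/53521)) = 42401 + (-3 + 401380/53521) = 42401 + 240817/53521 = 2269584738/53521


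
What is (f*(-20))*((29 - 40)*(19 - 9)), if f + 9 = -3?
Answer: -26400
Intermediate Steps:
f = -12 (f = -9 - 3 = -12)
(f*(-20))*((29 - 40)*(19 - 9)) = (-12*(-20))*((29 - 40)*(19 - 9)) = 240*(-11*10) = 240*(-110) = -26400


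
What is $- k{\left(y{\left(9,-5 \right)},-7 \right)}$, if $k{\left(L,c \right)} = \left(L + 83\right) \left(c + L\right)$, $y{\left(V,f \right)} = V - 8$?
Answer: $504$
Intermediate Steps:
$y{\left(V,f \right)} = -8 + V$
$k{\left(L,c \right)} = \left(83 + L\right) \left(L + c\right)$
$- k{\left(y{\left(9,-5 \right)},-7 \right)} = - (\left(-8 + 9\right)^{2} + 83 \left(-8 + 9\right) + 83 \left(-7\right) + \left(-8 + 9\right) \left(-7\right)) = - (1^{2} + 83 \cdot 1 - 581 + 1 \left(-7\right)) = - (1 + 83 - 581 - 7) = \left(-1\right) \left(-504\right) = 504$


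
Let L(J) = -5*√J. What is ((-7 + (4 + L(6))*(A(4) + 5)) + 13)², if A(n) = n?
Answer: 13914 - 3780*√6 ≈ 4654.9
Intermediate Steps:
((-7 + (4 + L(6))*(A(4) + 5)) + 13)² = ((-7 + (4 - 5*√6)*(4 + 5)) + 13)² = ((-7 + (4 - 5*√6)*9) + 13)² = ((-7 + (36 - 45*√6)) + 13)² = ((29 - 45*√6) + 13)² = (42 - 45*√6)²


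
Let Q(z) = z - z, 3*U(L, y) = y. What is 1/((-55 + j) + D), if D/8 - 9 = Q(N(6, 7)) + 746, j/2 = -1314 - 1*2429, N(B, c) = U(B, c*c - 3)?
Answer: -1/1501 ≈ -0.00066622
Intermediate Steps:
U(L, y) = y/3
N(B, c) = -1 + c²/3 (N(B, c) = (c*c - 3)/3 = (c² - 3)/3 = (-3 + c²)/3 = -1 + c²/3)
j = -7486 (j = 2*(-1314 - 1*2429) = 2*(-1314 - 2429) = 2*(-3743) = -7486)
Q(z) = 0
D = 6040 (D = 72 + 8*(0 + 746) = 72 + 8*746 = 72 + 5968 = 6040)
1/((-55 + j) + D) = 1/((-55 - 7486) + 6040) = 1/(-7541 + 6040) = 1/(-1501) = -1/1501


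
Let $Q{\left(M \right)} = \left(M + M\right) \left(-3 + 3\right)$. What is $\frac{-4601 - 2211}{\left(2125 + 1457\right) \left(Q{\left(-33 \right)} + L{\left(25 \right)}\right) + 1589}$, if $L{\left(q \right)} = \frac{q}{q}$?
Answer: $- \frac{6812}{5171} \approx -1.3173$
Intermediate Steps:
$L{\left(q \right)} = 1$
$Q{\left(M \right)} = 0$ ($Q{\left(M \right)} = 2 M 0 = 0$)
$\frac{-4601 - 2211}{\left(2125 + 1457\right) \left(Q{\left(-33 \right)} + L{\left(25 \right)}\right) + 1589} = \frac{-4601 - 2211}{\left(2125 + 1457\right) \left(0 + 1\right) + 1589} = - \frac{6812}{3582 \cdot 1 + 1589} = - \frac{6812}{3582 + 1589} = - \frac{6812}{5171}$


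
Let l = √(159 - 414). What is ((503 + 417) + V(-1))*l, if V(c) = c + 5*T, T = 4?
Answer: 939*I*√255 ≈ 14995.0*I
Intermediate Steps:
V(c) = 20 + c (V(c) = c + 5*4 = c + 20 = 20 + c)
l = I*√255 (l = √(-255) = I*√255 ≈ 15.969*I)
((503 + 417) + V(-1))*l = ((503 + 417) + (20 - 1))*(I*√255) = (920 + 19)*(I*√255) = 939*(I*√255) = 939*I*√255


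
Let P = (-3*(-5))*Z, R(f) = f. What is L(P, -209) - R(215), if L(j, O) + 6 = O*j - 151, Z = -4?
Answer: 12168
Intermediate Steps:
P = -60 (P = -3*(-5)*(-4) = 15*(-4) = -60)
L(j, O) = -157 + O*j (L(j, O) = -6 + (O*j - 151) = -6 + (-151 + O*j) = -157 + O*j)
L(P, -209) - R(215) = (-157 - 209*(-60)) - 1*215 = (-157 + 12540) - 215 = 12383 - 215 = 12168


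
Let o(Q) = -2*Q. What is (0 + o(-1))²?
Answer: 4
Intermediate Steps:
(0 + o(-1))² = (0 - 2*(-1))² = (0 + 2)² = 2² = 4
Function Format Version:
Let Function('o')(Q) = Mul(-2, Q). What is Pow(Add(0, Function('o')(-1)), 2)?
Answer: 4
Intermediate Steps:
Pow(Add(0, Function('o')(-1)), 2) = Pow(Add(0, Mul(-2, -1)), 2) = Pow(Add(0, 2), 2) = Pow(2, 2) = 4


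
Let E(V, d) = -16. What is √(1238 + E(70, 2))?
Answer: √1222 ≈ 34.957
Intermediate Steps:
√(1238 + E(70, 2)) = √(1238 - 16) = √1222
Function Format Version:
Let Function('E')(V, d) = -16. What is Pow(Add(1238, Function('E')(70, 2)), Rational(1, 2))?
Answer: Pow(1222, Rational(1, 2)) ≈ 34.957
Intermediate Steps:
Pow(Add(1238, Function('E')(70, 2)), Rational(1, 2)) = Pow(Add(1238, -16), Rational(1, 2)) = Pow(1222, Rational(1, 2))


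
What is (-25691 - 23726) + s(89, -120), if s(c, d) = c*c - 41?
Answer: -41537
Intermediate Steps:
s(c, d) = -41 + c² (s(c, d) = c² - 41 = -41 + c²)
(-25691 - 23726) + s(89, -120) = (-25691 - 23726) + (-41 + 89²) = -49417 + (-41 + 7921) = -49417 + 7880 = -41537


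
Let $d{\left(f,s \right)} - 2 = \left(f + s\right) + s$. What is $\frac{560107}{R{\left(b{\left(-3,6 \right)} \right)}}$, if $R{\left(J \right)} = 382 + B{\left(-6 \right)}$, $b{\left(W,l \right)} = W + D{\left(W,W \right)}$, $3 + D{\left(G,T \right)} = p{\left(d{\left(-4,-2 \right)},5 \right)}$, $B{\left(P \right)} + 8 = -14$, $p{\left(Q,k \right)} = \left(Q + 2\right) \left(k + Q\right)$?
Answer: $\frac{560107}{360} \approx 1555.9$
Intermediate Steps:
$d{\left(f,s \right)} = 2 + f + 2 s$ ($d{\left(f,s \right)} = 2 + \left(\left(f + s\right) + s\right) = 2 + \left(f + 2 s\right) = 2 + f + 2 s$)
$p{\left(Q,k \right)} = \left(2 + Q\right) \left(Q + k\right)$
$B{\left(P \right)} = -22$ ($B{\left(P \right)} = -8 - 14 = -22$)
$D{\left(G,T \right)} = 1$ ($D{\left(G,T \right)} = -3 + \left(\left(2 - 4 + 2 \left(-2\right)\right)^{2} + 2 \left(2 - 4 + 2 \left(-2\right)\right) + 2 \cdot 5 + \left(2 - 4 + 2 \left(-2\right)\right) 5\right) = -3 + \left(\left(2 - 4 - 4\right)^{2} + 2 \left(2 - 4 - 4\right) + 10 + \left(2 - 4 - 4\right) 5\right) = -3 + \left(\left(-6\right)^{2} + 2 \left(-6\right) + 10 - 30\right) = -3 + \left(36 - 12 + 10 - 30\right) = -3 + 4 = 1$)
$b{\left(W,l \right)} = 1 + W$ ($b{\left(W,l \right)} = W + 1 = 1 + W$)
$R{\left(J \right)} = 360$ ($R{\left(J \right)} = 382 - 22 = 360$)
$\frac{560107}{R{\left(b{\left(-3,6 \right)} \right)}} = \frac{560107}{360}$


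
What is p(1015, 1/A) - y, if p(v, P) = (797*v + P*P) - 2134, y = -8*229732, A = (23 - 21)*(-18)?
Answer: 3427501393/1296 ≈ 2.6447e+6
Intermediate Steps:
A = -36 (A = 2*(-18) = -36)
y = -1837856
p(v, P) = -2134 + P² + 797*v (p(v, P) = (797*v + P²) - 2134 = (P² + 797*v) - 2134 = -2134 + P² + 797*v)
p(1015, 1/A) - y = (-2134 + (1/(-36))² + 797*1015) - 1*(-1837856) = (-2134 + (-1/36)² + 808955) + 1837856 = (-2134 + 1/1296 + 808955) + 1837856 = 1045640017/1296 + 1837856 = 3427501393/1296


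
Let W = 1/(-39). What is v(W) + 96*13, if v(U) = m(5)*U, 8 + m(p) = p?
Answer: 16225/13 ≈ 1248.1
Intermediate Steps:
m(p) = -8 + p
W = -1/39 ≈ -0.025641
v(U) = -3*U (v(U) = (-8 + 5)*U = -3*U)
v(W) + 96*13 = -3*(-1/39) + 96*13 = 1/13 + 1248 = 16225/13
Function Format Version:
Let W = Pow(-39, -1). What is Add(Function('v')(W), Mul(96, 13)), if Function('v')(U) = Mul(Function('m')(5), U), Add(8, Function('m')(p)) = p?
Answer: Rational(16225, 13) ≈ 1248.1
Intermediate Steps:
Function('m')(p) = Add(-8, p)
W = Rational(-1, 39) ≈ -0.025641
Function('v')(U) = Mul(-3, U) (Function('v')(U) = Mul(Add(-8, 5), U) = Mul(-3, U))
Add(Function('v')(W), Mul(96, 13)) = Add(Mul(-3, Rational(-1, 39)), Mul(96, 13)) = Add(Rational(1, 13), 1248) = Rational(16225, 13)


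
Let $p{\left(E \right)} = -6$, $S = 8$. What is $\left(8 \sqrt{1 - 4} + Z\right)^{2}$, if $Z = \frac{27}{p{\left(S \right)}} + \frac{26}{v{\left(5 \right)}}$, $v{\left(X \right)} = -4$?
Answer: $\left(-11 + 8 i \sqrt{3}\right)^{2} \approx -71.0 - 304.84 i$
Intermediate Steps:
$Z = -11$ ($Z = \frac{27}{-6} + \frac{26}{-4} = 27 \left(- \frac{1}{6}\right) + 26 \left(- \frac{1}{4}\right) = - \frac{9}{2} - \frac{13}{2} = -11$)
$\left(8 \sqrt{1 - 4} + Z\right)^{2} = \left(8 \sqrt{1 - 4} - 11\right)^{2} = \left(8 \sqrt{-3} - 11\right)^{2} = \left(8 i \sqrt{3} - 11\right)^{2} = \left(-11 + 8 i \sqrt{3}\right)^{2}$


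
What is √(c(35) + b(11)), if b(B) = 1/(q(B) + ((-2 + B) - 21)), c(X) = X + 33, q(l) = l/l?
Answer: 3*√913/11 ≈ 8.2407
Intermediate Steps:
q(l) = 1
c(X) = 33 + X
b(B) = 1/(-22 + B) (b(B) = 1/(1 + ((-2 + B) - 21)) = 1/(1 + (-23 + B)) = 1/(-22 + B))
√(c(35) + b(11)) = √((33 + 35) + 1/(-22 + 11)) = √(68 + 1/(-11)) = √(68 - 1/11) = √(747/11) = 3*√913/11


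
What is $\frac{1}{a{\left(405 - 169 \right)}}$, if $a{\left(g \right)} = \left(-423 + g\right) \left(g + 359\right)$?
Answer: $- \frac{1}{111265} \approx -8.9876 \cdot 10^{-6}$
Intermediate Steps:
$a{\left(g \right)} = \left(-423 + g\right) \left(359 + g\right)$
$\frac{1}{a{\left(405 - 169 \right)}} = \frac{1}{-151857 + \left(405 - 169\right)^{2} - 64 \left(405 - 169\right)} = \frac{1}{-151857 + 236^{2} - 15104} = \frac{1}{-151857 + 55696 - 15104} = \frac{1}{-111265} = - \frac{1}{111265}$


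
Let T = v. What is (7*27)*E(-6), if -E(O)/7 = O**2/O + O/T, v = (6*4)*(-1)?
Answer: 30429/4 ≈ 7607.3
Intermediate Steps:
v = -24 (v = 24*(-1) = -24)
T = -24
E(O) = -161*O/24 (E(O) = -7*(O**2/O + O/(-24)) = -7*(O + O*(-1/24)) = -7*(O - O/24) = -161*O/24)
(7*27)*E(-6) = (7*27)*(-161/24*(-6)) = 189*(161/4) = 30429/4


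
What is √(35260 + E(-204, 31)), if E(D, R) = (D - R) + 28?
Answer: √35053 ≈ 187.22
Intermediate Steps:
E(D, R) = 28 + D - R
√(35260 + E(-204, 31)) = √(35260 + (28 - 204 - 1*31)) = √(35260 + (28 - 204 - 31)) = √(35260 - 207) = √35053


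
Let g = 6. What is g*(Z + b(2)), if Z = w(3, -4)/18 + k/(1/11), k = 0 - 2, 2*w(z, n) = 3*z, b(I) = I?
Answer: -237/2 ≈ -118.50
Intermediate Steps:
w(z, n) = 3*z/2 (w(z, n) = (3*z)/2 = 3*z/2)
k = -2
Z = -87/4 (Z = ((3/2)*3)/18 - 2/(1/11) = (9/2)*(1/18) - 2/1/11 = ¼ - 2*11 = ¼ - 22 = -87/4 ≈ -21.750)
g*(Z + b(2)) = 6*(-87/4 + 2) = 6*(-79/4) = -237/2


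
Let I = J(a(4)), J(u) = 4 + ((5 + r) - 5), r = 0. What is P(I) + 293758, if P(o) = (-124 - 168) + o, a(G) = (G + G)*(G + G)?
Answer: 293470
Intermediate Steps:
a(G) = 4*G² (a(G) = (2*G)*(2*G) = 4*G²)
J(u) = 4 (J(u) = 4 + ((5 + 0) - 5) = 4 + (5 - 5) = 4 + 0 = 4)
I = 4
P(o) = -292 + o
P(I) + 293758 = (-292 + 4) + 293758 = -288 + 293758 = 293470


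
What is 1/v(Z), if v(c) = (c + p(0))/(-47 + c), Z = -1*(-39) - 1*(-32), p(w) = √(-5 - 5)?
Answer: 1704/5051 - 24*I*√10/5051 ≈ 0.33736 - 0.015026*I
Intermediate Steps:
p(w) = I*√10 (p(w) = √(-10) = I*√10)
Z = 71 (Z = 39 + 32 = 71)
v(c) = (c + I*√10)/(-47 + c)
1/v(Z) = 1/((71 + I*√10)/(-47 + 71)) = 1/((71 + I*√10)/24) = 1/(71/24 + I*√10/24)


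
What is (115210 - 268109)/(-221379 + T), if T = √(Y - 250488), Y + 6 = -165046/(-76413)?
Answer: 2586475190044773/3744918002806709 + 611596*I*√91413029387193/3744918002806709 ≈ 0.69066 + 0.0015614*I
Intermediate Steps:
Y = -293432/76413 (Y = -6 - 165046/(-76413) = -6 - 165046*(-1/76413) = -6 + 165046/76413 = -293432/76413 ≈ -3.8401)
T = 4*I*√91413029387193/76413 (T = √(-293432/76413 - 250488) = √(-19140832976/76413) = 4*I*√91413029387193/76413 ≈ 500.49*I)
(115210 - 268109)/(-221379 + T) = (115210 - 268109)/(-221379 + 4*I*√91413029387193/76413) = -152899/(-221379 + 4*I*√91413029387193/76413)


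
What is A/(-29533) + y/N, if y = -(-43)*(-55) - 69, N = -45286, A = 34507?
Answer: -745400340/668715719 ≈ -1.1147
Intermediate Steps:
y = -2434 (y = -43*55 - 69 = -2365 - 69 = -2434)
A/(-29533) + y/N = 34507/(-29533) - 2434/(-45286) = 34507*(-1/29533) - 2434*(-1/45286) = -34507/29533 + 1217/22643 = -745400340/668715719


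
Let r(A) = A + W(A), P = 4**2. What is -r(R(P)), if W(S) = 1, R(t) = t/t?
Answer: -2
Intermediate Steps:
P = 16
R(t) = 1
r(A) = 1 + A (r(A) = A + 1 = 1 + A)
-r(R(P)) = -(1 + 1) = -1*2 = -2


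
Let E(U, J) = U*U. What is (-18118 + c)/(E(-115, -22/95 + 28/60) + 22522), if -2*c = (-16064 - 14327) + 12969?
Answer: -9407/35747 ≈ -0.26315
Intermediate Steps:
c = 8711 (c = -((-16064 - 14327) + 12969)/2 = -(-30391 + 12969)/2 = -1/2*(-17422) = 8711)
E(U, J) = U**2
(-18118 + c)/(E(-115, -22/95 + 28/60) + 22522) = (-18118 + 8711)/((-115)**2 + 22522) = -9407/(13225 + 22522) = -9407/35747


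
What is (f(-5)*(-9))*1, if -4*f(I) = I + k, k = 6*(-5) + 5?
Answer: -135/2 ≈ -67.500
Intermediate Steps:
k = -25 (k = -30 + 5 = -25)
f(I) = 25/4 - I/4 (f(I) = -(I - 25)/4 = -(-25 + I)/4 = 25/4 - I/4)
(f(-5)*(-9))*1 = ((25/4 - ¼*(-5))*(-9))*1 = ((25/4 + 5/4)*(-9))*1 = ((15/2)*(-9))*1 = -135/2*1 = -135/2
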